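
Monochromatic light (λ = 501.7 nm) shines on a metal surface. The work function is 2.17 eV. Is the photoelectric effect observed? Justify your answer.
Yes

For photoemission, the photon energy must exceed the work function.

Photon energy: E = hc/λ = 2.4713 eV
Work function: φ = 2.17 eV

Since E_photon (2.4713 eV) > φ (2.17 eV), photoemission WILL occur.
The threshold wavelength is λ₀ = hc/φ = 571.4 nm.
Since 501.7 nm < 571.4 nm, the light has sufficient energy.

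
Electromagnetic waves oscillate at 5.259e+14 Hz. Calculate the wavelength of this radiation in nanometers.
570.06 nm

Using the wave equation: c = fλ

Solving for wavelength:
λ = c/f = (3×10⁸ m/s) / (5.259e+14 Hz)
λ = 570.06 nm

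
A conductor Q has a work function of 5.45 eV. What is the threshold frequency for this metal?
1.3178e+15 Hz

The threshold frequency is when the photon energy equals the work function:
hf₀ = φ

Solving for f₀:
f₀ = φ/h = (5.45 eV × 1.602×10⁻¹⁹ J/eV) / (6.626×10⁻³⁴ J·s)
f₀ = 1.3178e+15 Hz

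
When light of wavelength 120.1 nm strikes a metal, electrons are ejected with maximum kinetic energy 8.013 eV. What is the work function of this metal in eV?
2.31 eV

From Einstein's photoelectric equation: KE_max = hf - φ = hc/λ - φ

Rearranging for φ:
φ = hc/λ - KE_max

Calculate photon energy:
E_photon = hc/λ = 10.3234 eV

Therefore:
φ = 10.3234 - 8.013 = 2.31 eV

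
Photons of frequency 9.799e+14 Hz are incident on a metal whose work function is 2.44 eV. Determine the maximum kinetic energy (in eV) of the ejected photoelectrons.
1.6125 eV

Using Einstein's photoelectric equation: KE_max = hf - φ

First, calculate the photon energy:
E_photon = hf = (6.626×10⁻³⁴ J·s)(9.799e+14 Hz)
E_photon = 4.0525 eV

Then, the maximum kinetic energy:
KE_max = E_photon - φ = 4.0525 eV - 2.44 eV = 1.6125 eV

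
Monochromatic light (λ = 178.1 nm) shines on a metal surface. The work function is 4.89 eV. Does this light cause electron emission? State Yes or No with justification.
Yes

For photoemission, the photon energy must exceed the work function.

Photon energy: E = hc/λ = 6.9615 eV
Work function: φ = 4.89 eV

Since E_photon (6.9615 eV) > φ (4.89 eV), photoemission WILL occur.
The threshold wavelength is λ₀ = hc/φ = 253.5 nm.
Since 178.1 nm < 253.5 nm, the light has sufficient energy.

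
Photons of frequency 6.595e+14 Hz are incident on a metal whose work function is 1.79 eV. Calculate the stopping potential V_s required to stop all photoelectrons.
0.9375 V

The stopping potential V_s satisfies: eV_s = KE_max

First, find KE_max using Einstein's equation:
E_photon = hf = (6.626×10⁻³⁴ J·s)(6.595e+14 Hz) = 2.7275 eV
KE_max = E_photon - φ = 2.7275 - 1.79 = 0.9375 eV

Since eV_s = KE_max:
V_s = KE_max/e = 0.9375 V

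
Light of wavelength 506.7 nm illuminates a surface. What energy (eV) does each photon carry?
2.4469 eV

Using E = hf = hc/λ:

E = hc/λ = (6.626×10⁻³⁴ J·s)(3×10⁸ m/s) / (506.7×10⁻⁹ m)
E = 2.4469 eV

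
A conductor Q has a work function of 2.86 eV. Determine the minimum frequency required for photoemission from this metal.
6.9154e+14 Hz

The threshold frequency is when the photon energy equals the work function:
hf₀ = φ

Solving for f₀:
f₀ = φ/h = (2.86 eV × 1.602×10⁻¹⁹ J/eV) / (6.626×10⁻³⁴ J·s)
f₀ = 6.9154e+14 Hz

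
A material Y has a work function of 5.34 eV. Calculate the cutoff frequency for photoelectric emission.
1.2912e+15 Hz

The threshold frequency is when the photon energy equals the work function:
hf₀ = φ

Solving for f₀:
f₀ = φ/h = (5.34 eV × 1.602×10⁻¹⁹ J/eV) / (6.626×10⁻³⁴ J·s)
f₀ = 1.2912e+15 Hz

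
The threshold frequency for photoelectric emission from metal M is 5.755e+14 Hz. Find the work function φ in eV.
2.38 eV

At the threshold frequency, photon energy equals work function:
φ = hf₀

Calculating:
φ = (6.626×10⁻³⁴ J·s)(5.755e+14 Hz)
φ = 2.38 eV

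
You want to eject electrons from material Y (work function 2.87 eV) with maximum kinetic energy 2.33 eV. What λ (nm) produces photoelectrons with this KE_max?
238.43 nm

From Einstein's equation: KE_max = hc/λ - φ

Rearranging for λ:
hc/λ = KE_max + φ
λ = hc/(KE_max + φ)

Required photon energy:
E_photon = KE_max + φ = 2.33 + 2.87 = 5.20 eV

Required wavelength:
λ = hc/E_photon = (6.626×10⁻³⁴)(3×10⁸) / (5.20 × 1.602×10⁻¹⁹)
λ = 238.43 nm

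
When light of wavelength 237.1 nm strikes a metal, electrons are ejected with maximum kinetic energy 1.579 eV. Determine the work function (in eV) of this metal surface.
3.65 eV

From Einstein's photoelectric equation: KE_max = hf - φ = hc/λ - φ

Rearranging for φ:
φ = hc/λ - KE_max

Calculate photon energy:
E_photon = hc/λ = 5.2292 eV

Therefore:
φ = 5.2292 - 1.579 = 3.65 eV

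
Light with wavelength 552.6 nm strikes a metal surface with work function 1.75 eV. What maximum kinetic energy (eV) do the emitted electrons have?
0.4937 eV

Using Einstein's photoelectric equation: KE_max = hf - φ = hc/λ - φ

First, calculate the photon energy:
E_photon = hc/λ = (6.626×10⁻³⁴ J·s)(3×10⁸ m/s) / (552.6×10⁻⁹ m)
E_photon = 2.2437 eV

Then, the maximum kinetic energy:
KE_max = E_photon - φ = 2.2437 eV - 1.75 eV = 0.4937 eV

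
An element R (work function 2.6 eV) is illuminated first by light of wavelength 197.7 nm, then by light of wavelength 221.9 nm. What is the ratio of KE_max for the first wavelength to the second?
1.2289

Using Einstein's equation: KE_max = hc/λ - φ

For λ₁ = 197.7 nm:
E₁ = hc/λ₁ = 6.2713 eV
KE₁ = E₁ - φ = 6.2713 - 2.6 = 3.6713 eV

For λ₂ = 221.9 nm:
E₂ = hc/λ₂ = 5.5874 eV
KE₂ = E₂ - φ = 5.5874 - 2.6 = 2.9874 eV

Ratio: KE₁/KE₂ = 3.6713/2.9874 = 1.2289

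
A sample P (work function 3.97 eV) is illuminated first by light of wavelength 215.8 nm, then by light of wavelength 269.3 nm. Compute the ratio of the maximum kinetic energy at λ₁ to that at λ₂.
2.8005

Using Einstein's equation: KE_max = hc/λ - φ

For λ₁ = 215.8 nm:
E₁ = hc/λ₁ = 5.7453 eV
KE₁ = E₁ - φ = 5.7453 - 3.97 = 1.7753 eV

For λ₂ = 269.3 nm:
E₂ = hc/λ₂ = 4.6039 eV
KE₂ = E₂ - φ = 4.6039 - 3.97 = 0.6339 eV

Ratio: KE₁/KE₂ = 1.7753/0.6339 = 2.8005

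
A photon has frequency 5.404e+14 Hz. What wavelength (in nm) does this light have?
554.76 nm

Using the wave equation: c = fλ

Solving for wavelength:
λ = c/f = (3×10⁸ m/s) / (5.404e+14 Hz)
λ = 554.76 nm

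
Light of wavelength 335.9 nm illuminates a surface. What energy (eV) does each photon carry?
3.6911 eV

Using E = hf = hc/λ:

E = hc/λ = (6.626×10⁻³⁴ J·s)(3×10⁸ m/s) / (335.9×10⁻⁹ m)
E = 3.6911 eV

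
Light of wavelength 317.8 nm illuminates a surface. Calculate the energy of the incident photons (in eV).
3.9013 eV

Using E = hf = hc/λ:

E = hc/λ = (6.626×10⁻³⁴ J·s)(3×10⁸ m/s) / (317.8×10⁻⁹ m)
E = 3.9013 eV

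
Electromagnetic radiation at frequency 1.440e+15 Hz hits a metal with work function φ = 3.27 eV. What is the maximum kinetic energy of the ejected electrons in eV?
2.6854 eV

Using Einstein's photoelectric equation: KE_max = hf - φ

First, calculate the photon energy:
E_photon = hf = (6.626×10⁻³⁴ J·s)(1.440e+15 Hz)
E_photon = 5.9554 eV

Then, the maximum kinetic energy:
KE_max = E_photon - φ = 5.9554 eV - 3.27 eV = 2.6854 eV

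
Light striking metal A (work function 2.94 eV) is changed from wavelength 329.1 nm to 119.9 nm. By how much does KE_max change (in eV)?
6.5733 eV

Using Einstein's equation: KE_max = hc/λ - φ

For λ₁ = 329.1 nm:
KE₁ = hc/λ₁ - φ = 3.7674 - 2.94 = 0.8274 eV

For λ₂ = 119.9 nm:
KE₂ = hc/λ₂ - φ = 10.3406 - 2.94 = 7.4006 eV

Change in KE:
ΔKE = KE₂ - KE₁ = 7.4006 - 0.8274 = 6.5733 eV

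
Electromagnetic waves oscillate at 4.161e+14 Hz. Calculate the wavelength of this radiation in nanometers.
720.48 nm

Using the wave equation: c = fλ

Solving for wavelength:
λ = c/f = (3×10⁸ m/s) / (4.161e+14 Hz)
λ = 720.48 nm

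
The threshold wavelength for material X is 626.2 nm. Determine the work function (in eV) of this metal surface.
1.98 eV

At the threshold wavelength, photon energy equals work function:
φ = hc/λ₀

Calculating:
φ = (6.626×10⁻³⁴ J·s)(3×10⁸ m/s) / (626.2×10⁻⁹ m)
φ = 1.98 eV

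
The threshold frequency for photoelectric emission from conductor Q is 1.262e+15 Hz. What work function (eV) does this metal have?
5.22 eV

At the threshold frequency, photon energy equals work function:
φ = hf₀

Calculating:
φ = (6.626×10⁻³⁴ J·s)(1.262e+15 Hz)
φ = 5.22 eV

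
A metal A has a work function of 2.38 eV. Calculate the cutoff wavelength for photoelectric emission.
520.94 nm

The threshold wavelength is when the photon energy equals the work function:
hc/λ₀ = φ

Solving for λ₀:
λ₀ = hc/φ = (6.626×10⁻³⁴ J·s)(3×10⁸ m/s) / (2.38 eV × 1.602×10⁻¹⁹ J/eV)
λ₀ = 520.94 nm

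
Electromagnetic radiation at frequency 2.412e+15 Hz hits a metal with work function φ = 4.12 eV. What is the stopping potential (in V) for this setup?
5.8552 V

The stopping potential V_s satisfies: eV_s = KE_max

First, find KE_max using Einstein's equation:
E_photon = hf = (6.626×10⁻³⁴ J·s)(2.412e+15 Hz) = 9.9752 eV
KE_max = E_photon - φ = 9.9752 - 4.12 = 5.8552 eV

Since eV_s = KE_max:
V_s = KE_max/e = 5.8552 V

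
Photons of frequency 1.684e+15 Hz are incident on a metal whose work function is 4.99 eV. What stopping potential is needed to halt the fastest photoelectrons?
1.9745 V

The stopping potential V_s satisfies: eV_s = KE_max

First, find KE_max using Einstein's equation:
E_photon = hf = (6.626×10⁻³⁴ J·s)(1.684e+15 Hz) = 6.9645 eV
KE_max = E_photon - φ = 6.9645 - 4.99 = 1.9745 eV

Since eV_s = KE_max:
V_s = KE_max/e = 1.9745 V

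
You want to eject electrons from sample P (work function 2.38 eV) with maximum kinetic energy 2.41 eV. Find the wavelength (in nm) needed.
258.84 nm

From Einstein's equation: KE_max = hc/λ - φ

Rearranging for λ:
hc/λ = KE_max + φ
λ = hc/(KE_max + φ)

Required photon energy:
E_photon = KE_max + φ = 2.41 + 2.38 = 4.79 eV

Required wavelength:
λ = hc/E_photon = (6.626×10⁻³⁴)(3×10⁸) / (4.79 × 1.602×10⁻¹⁹)
λ = 258.84 nm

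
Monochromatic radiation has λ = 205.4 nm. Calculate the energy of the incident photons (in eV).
6.0362 eV

Using E = hf = hc/λ:

E = hc/λ = (6.626×10⁻³⁴ J·s)(3×10⁸ m/s) / (205.4×10⁻⁹ m)
E = 6.0362 eV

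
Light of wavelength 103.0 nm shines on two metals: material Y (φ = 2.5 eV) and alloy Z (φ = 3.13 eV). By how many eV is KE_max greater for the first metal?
0.6300 eV

Using KE_max = hc/λ - φ for each metal:

Photon energy: E = hc/λ = 12.0373 eV

For material Y (φ₁ = 2.5 eV):
KE₁ = E - φ₁ = 12.0373 - 2.5 = 9.5373 eV

For alloy Z (φ₂ = 3.13 eV):
KE₂ = E - φ₂ = 12.0373 - 3.13 = 8.9073 eV

Difference:
ΔKE = KE₁ - KE₂ = 9.5373 - 8.9073 = 0.6300 eV

Note: The difference equals the difference in work functions: 3.13 - 2.5 = 0.63 eV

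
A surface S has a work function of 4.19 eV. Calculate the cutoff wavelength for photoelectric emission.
295.91 nm

The threshold wavelength is when the photon energy equals the work function:
hc/λ₀ = φ

Solving for λ₀:
λ₀ = hc/φ = (6.626×10⁻³⁴ J·s)(3×10⁸ m/s) / (4.19 eV × 1.602×10⁻¹⁹ J/eV)
λ₀ = 295.91 nm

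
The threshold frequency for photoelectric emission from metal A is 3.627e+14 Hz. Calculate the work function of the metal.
1.50 eV

At the threshold frequency, photon energy equals work function:
φ = hf₀

Calculating:
φ = (6.626×10⁻³⁴ J·s)(3.627e+14 Hz)
φ = 1.50 eV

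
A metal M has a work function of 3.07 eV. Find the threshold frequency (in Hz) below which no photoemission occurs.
7.4232e+14 Hz

The threshold frequency is when the photon energy equals the work function:
hf₀ = φ

Solving for f₀:
f₀ = φ/h = (3.07 eV × 1.602×10⁻¹⁹ J/eV) / (6.626×10⁻³⁴ J·s)
f₀ = 7.4232e+14 Hz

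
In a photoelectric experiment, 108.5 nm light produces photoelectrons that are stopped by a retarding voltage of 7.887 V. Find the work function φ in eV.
3.54 eV

The stopping potential gives the maximum kinetic energy: KE_max = eV_s = 7.887 eV

From Einstein's photoelectric equation: KE_max = hc/λ - φ
Rearranging: φ = hc/λ - KE_max

Calculate photon energy:
E_photon = hc/λ = (6.626×10⁻³⁴ J·s)(3×10⁸ m/s) / (108.5×10⁻⁹ m) = 11.4271 eV

Therefore:
φ = 11.4271 - 7.887 = 3.54 eV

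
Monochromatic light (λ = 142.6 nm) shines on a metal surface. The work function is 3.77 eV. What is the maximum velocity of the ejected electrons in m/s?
1.3162e+06 m/s

First, find the maximum kinetic energy:
E_photon = hc/λ = 8.6945 eV
KE_max = E_photon - φ = 8.6945 - 3.77 = 4.9245 eV

Convert to Joules: KE_max = 4.9245 × 1.602×10⁻¹⁹ J = 7.8900e-19 J

Then use KE = ½mv² to find velocity:
v = √(2·KE/m) = √(2 × 7.8900e-19 J / 9.109e-31 kg)
v = 1.3162e+06 m/s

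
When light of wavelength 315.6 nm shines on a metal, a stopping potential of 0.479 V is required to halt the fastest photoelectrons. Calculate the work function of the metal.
3.45 eV

The stopping potential gives the maximum kinetic energy: KE_max = eV_s = 0.479 eV

From Einstein's photoelectric equation: KE_max = hc/λ - φ
Rearranging: φ = hc/λ - KE_max

Calculate photon energy:
E_photon = hc/λ = (6.626×10⁻³⁴ J·s)(3×10⁸ m/s) / (315.6×10⁻⁹ m) = 3.9285 eV

Therefore:
φ = 3.9285 - 0.479 = 3.45 eV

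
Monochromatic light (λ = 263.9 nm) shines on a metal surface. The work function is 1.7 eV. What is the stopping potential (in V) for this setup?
2.9982 V

The stopping potential V_s satisfies: eV_s = KE_max

First, find KE_max using Einstein's equation:
E_photon = hc/λ = 4.6982 eV
KE_max = E_photon - φ = 4.6982 - 1.7 = 2.9982 eV

Since eV_s = KE_max:
V_s = KE_max/e = 2.9982 V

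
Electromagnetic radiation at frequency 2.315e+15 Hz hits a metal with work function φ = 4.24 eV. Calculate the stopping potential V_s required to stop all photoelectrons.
5.3341 V

The stopping potential V_s satisfies: eV_s = KE_max

First, find KE_max using Einstein's equation:
E_photon = hf = (6.626×10⁻³⁴ J·s)(2.315e+15 Hz) = 9.5741 eV
KE_max = E_photon - φ = 9.5741 - 4.24 = 5.3341 eV

Since eV_s = KE_max:
V_s = KE_max/e = 5.3341 V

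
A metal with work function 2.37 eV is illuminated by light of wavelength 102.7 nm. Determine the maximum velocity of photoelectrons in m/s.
1.8474e+06 m/s

First, find the maximum kinetic energy:
E_photon = hc/λ = 12.0725 eV
KE_max = E_photon - φ = 12.0725 - 2.37 = 9.7025 eV

Convert to Joules: KE_max = 9.7025 × 1.602×10⁻¹⁹ J = 1.5545e-18 J

Then use KE = ½mv² to find velocity:
v = √(2·KE/m) = √(2 × 1.5545e-18 J / 9.109e-31 kg)
v = 1.8474e+06 m/s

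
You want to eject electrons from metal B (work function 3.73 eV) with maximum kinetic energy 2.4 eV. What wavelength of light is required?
202.26 nm

From Einstein's equation: KE_max = hc/λ - φ

Rearranging for λ:
hc/λ = KE_max + φ
λ = hc/(KE_max + φ)

Required photon energy:
E_photon = KE_max + φ = 2.4 + 3.73 = 6.13 eV

Required wavelength:
λ = hc/E_photon = (6.626×10⁻³⁴)(3×10⁸) / (6.13 × 1.602×10⁻¹⁹)
λ = 202.26 nm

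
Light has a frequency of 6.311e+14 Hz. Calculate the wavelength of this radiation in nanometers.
475.03 nm

Using the wave equation: c = fλ

Solving for wavelength:
λ = c/f = (3×10⁸ m/s) / (6.311e+14 Hz)
λ = 475.03 nm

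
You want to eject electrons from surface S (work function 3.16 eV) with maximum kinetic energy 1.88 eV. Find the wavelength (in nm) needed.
246.00 nm

From Einstein's equation: KE_max = hc/λ - φ

Rearranging for λ:
hc/λ = KE_max + φ
λ = hc/(KE_max + φ)

Required photon energy:
E_photon = KE_max + φ = 1.88 + 3.16 = 5.04 eV

Required wavelength:
λ = hc/E_photon = (6.626×10⁻³⁴)(3×10⁸) / (5.04 × 1.602×10⁻¹⁹)
λ = 246.00 nm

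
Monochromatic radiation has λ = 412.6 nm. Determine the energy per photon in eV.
3.0049 eV

Using E = hf = hc/λ:

E = hc/λ = (6.626×10⁻³⁴ J·s)(3×10⁸ m/s) / (412.6×10⁻⁹ m)
E = 3.0049 eV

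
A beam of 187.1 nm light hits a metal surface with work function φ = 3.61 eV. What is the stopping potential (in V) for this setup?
3.0166 V

The stopping potential V_s satisfies: eV_s = KE_max

First, find KE_max using Einstein's equation:
E_photon = hc/λ = 6.6266 eV
KE_max = E_photon - φ = 6.6266 - 3.61 = 3.0166 eV

Since eV_s = KE_max:
V_s = KE_max/e = 3.0166 V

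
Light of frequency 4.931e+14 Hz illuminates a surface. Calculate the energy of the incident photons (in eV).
2.0393 eV

Using E = hf:

E = hf = (6.626×10⁻³⁴ J·s)(4.931e+14 Hz)
E = 2.0393 eV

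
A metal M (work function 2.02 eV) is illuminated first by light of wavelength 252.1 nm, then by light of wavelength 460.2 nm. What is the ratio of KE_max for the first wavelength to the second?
4.2989

Using Einstein's equation: KE_max = hc/λ - φ

For λ₁ = 252.1 nm:
E₁ = hc/λ₁ = 4.9181 eV
KE₁ = E₁ - φ = 4.9181 - 2.02 = 2.8981 eV

For λ₂ = 460.2 nm:
E₂ = hc/λ₂ = 2.6941 eV
KE₂ = E₂ - φ = 2.6941 - 2.02 = 0.6741 eV

Ratio: KE₁/KE₂ = 2.8981/0.6741 = 4.2989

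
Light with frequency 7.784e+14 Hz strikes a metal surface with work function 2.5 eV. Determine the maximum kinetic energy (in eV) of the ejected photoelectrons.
0.7192 eV

Using Einstein's photoelectric equation: KE_max = hf - φ

First, calculate the photon energy:
E_photon = hf = (6.626×10⁻³⁴ J·s)(7.784e+14 Hz)
E_photon = 3.2192 eV

Then, the maximum kinetic energy:
KE_max = E_photon - φ = 3.2192 eV - 2.5 eV = 0.7192 eV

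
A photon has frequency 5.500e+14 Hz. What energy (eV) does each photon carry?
2.2746 eV

Using E = hf:

E = hf = (6.626×10⁻³⁴ J·s)(5.500e+14 Hz)
E = 2.2746 eV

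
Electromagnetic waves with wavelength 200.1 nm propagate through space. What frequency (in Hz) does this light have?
1.4982e+15 Hz

Using the wave equation: c = fλ

Solving for frequency:
f = c/λ = (3×10⁸ m/s) / (200.1×10⁻⁹ m)
f = 1.4982e+15 Hz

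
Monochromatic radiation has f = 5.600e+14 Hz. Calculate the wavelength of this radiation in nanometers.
535.34 nm

Using the wave equation: c = fλ

Solving for wavelength:
λ = c/f = (3×10⁸ m/s) / (5.600e+14 Hz)
λ = 535.34 nm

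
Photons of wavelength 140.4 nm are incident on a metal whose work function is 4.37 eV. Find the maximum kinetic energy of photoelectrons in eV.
4.4608 eV

Using Einstein's photoelectric equation: KE_max = hf - φ = hc/λ - φ

First, calculate the photon energy:
E_photon = hc/λ = (6.626×10⁻³⁴ J·s)(3×10⁸ m/s) / (140.4×10⁻⁹ m)
E_photon = 8.8308 eV

Then, the maximum kinetic energy:
KE_max = E_photon - φ = 8.8308 eV - 4.37 eV = 4.4608 eV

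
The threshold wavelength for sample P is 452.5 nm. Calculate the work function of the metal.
2.74 eV

At the threshold wavelength, photon energy equals work function:
φ = hc/λ₀

Calculating:
φ = (6.626×10⁻³⁴ J·s)(3×10⁸ m/s) / (452.5×10⁻⁹ m)
φ = 2.74 eV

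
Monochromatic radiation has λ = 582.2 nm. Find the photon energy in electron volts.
2.1296 eV

Using E = hf = hc/λ:

E = hc/λ = (6.626×10⁻³⁴ J·s)(3×10⁸ m/s) / (582.2×10⁻⁹ m)
E = 2.1296 eV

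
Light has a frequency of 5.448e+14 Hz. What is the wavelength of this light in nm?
550.28 nm

Using the wave equation: c = fλ

Solving for wavelength:
λ = c/f = (3×10⁸ m/s) / (5.448e+14 Hz)
λ = 550.28 nm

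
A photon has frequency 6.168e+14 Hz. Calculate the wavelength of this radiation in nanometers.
486.04 nm

Using the wave equation: c = fλ

Solving for wavelength:
λ = c/f = (3×10⁸ m/s) / (6.168e+14 Hz)
λ = 486.04 nm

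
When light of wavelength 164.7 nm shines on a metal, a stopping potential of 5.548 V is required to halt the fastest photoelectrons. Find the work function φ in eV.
1.98 eV

The stopping potential gives the maximum kinetic energy: KE_max = eV_s = 5.548 eV

From Einstein's photoelectric equation: KE_max = hc/λ - φ
Rearranging: φ = hc/λ - KE_max

Calculate photon energy:
E_photon = hc/λ = (6.626×10⁻³⁴ J·s)(3×10⁸ m/s) / (164.7×10⁻⁹ m) = 7.5279 eV

Therefore:
φ = 7.5279 - 5.548 = 1.98 eV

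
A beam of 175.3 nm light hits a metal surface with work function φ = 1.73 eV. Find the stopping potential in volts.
5.3427 V

The stopping potential V_s satisfies: eV_s = KE_max

First, find KE_max using Einstein's equation:
E_photon = hc/λ = 7.0727 eV
KE_max = E_photon - φ = 7.0727 - 1.73 = 5.3427 eV

Since eV_s = KE_max:
V_s = KE_max/e = 5.3427 V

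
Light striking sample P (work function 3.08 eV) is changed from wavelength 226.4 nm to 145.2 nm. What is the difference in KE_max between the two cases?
3.0625 eV

Using Einstein's equation: KE_max = hc/λ - φ

For λ₁ = 226.4 nm:
KE₁ = hc/λ₁ - φ = 5.4763 - 3.08 = 2.3963 eV

For λ₂ = 145.2 nm:
KE₂ = hc/λ₂ - φ = 8.5389 - 3.08 = 5.4589 eV

Change in KE:
ΔKE = KE₂ - KE₁ = 5.4589 - 2.3963 = 3.0625 eV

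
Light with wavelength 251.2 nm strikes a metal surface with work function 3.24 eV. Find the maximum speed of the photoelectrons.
7.7232e+05 m/s

First, find the maximum kinetic energy:
E_photon = hc/λ = 4.9357 eV
KE_max = E_photon - φ = 4.9357 - 3.24 = 1.6957 eV

Convert to Joules: KE_max = 1.6957 × 1.602×10⁻¹⁹ J = 2.7168e-19 J

Then use KE = ½mv² to find velocity:
v = √(2·KE/m) = √(2 × 2.7168e-19 J / 9.109e-31 kg)
v = 7.7232e+05 m/s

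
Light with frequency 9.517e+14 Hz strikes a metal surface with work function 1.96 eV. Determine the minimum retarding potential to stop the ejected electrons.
1.9759 V

The stopping potential V_s satisfies: eV_s = KE_max

First, find KE_max using Einstein's equation:
E_photon = hf = (6.626×10⁻³⁴ J·s)(9.517e+14 Hz) = 3.9359 eV
KE_max = E_photon - φ = 3.9359 - 1.96 = 1.9759 eV

Since eV_s = KE_max:
V_s = KE_max/e = 1.9759 V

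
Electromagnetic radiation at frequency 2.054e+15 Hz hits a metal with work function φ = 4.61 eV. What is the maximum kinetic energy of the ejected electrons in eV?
3.8847 eV

Using Einstein's photoelectric equation: KE_max = hf - φ

First, calculate the photon energy:
E_photon = hf = (6.626×10⁻³⁴ J·s)(2.054e+15 Hz)
E_photon = 8.4947 eV

Then, the maximum kinetic energy:
KE_max = E_photon - φ = 8.4947 eV - 4.61 eV = 3.8847 eV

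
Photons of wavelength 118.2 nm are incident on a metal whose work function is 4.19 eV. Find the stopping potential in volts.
6.2994 V

The stopping potential V_s satisfies: eV_s = KE_max

First, find KE_max using Einstein's equation:
E_photon = hc/λ = 10.4894 eV
KE_max = E_photon - φ = 10.4894 - 4.19 = 6.2994 eV

Since eV_s = KE_max:
V_s = KE_max/e = 6.2994 V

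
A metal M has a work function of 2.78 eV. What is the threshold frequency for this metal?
6.7220e+14 Hz

The threshold frequency is when the photon energy equals the work function:
hf₀ = φ

Solving for f₀:
f₀ = φ/h = (2.78 eV × 1.602×10⁻¹⁹ J/eV) / (6.626×10⁻³⁴ J·s)
f₀ = 6.7220e+14 Hz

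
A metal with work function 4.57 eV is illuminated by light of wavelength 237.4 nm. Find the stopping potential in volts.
0.6526 V

The stopping potential V_s satisfies: eV_s = KE_max

First, find KE_max using Einstein's equation:
E_photon = hc/λ = 5.2226 eV
KE_max = E_photon - φ = 5.2226 - 4.57 = 0.6526 eV

Since eV_s = KE_max:
V_s = KE_max/e = 0.6526 V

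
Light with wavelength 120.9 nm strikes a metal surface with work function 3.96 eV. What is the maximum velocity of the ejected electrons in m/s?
1.4881e+06 m/s

First, find the maximum kinetic energy:
E_photon = hc/λ = 10.2551 eV
KE_max = E_photon - φ = 10.2551 - 3.96 = 6.2951 eV

Convert to Joules: KE_max = 6.2951 × 1.602×10⁻¹⁹ J = 1.0086e-18 J

Then use KE = ½mv² to find velocity:
v = √(2·KE/m) = √(2 × 1.0086e-18 J / 9.109e-31 kg)
v = 1.4881e+06 m/s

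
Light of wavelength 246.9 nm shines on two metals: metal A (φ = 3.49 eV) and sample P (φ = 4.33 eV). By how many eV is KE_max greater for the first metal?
0.8400 eV

Using KE_max = hc/λ - φ for each metal:

Photon energy: E = hc/λ = 5.0216 eV

For metal A (φ₁ = 3.49 eV):
KE₁ = E - φ₁ = 5.0216 - 3.49 = 1.5316 eV

For sample P (φ₂ = 4.33 eV):
KE₂ = E - φ₂ = 5.0216 - 4.33 = 0.6916 eV

Difference:
ΔKE = KE₁ - KE₂ = 1.5316 - 0.6916 = 0.8400 eV

Note: The difference equals the difference in work functions: 4.33 - 3.49 = 0.84 eV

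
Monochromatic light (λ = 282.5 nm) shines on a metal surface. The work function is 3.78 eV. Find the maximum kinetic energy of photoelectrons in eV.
0.6088 eV

Using Einstein's photoelectric equation: KE_max = hf - φ = hc/λ - φ

First, calculate the photon energy:
E_photon = hc/λ = (6.626×10⁻³⁴ J·s)(3×10⁸ m/s) / (282.5×10⁻⁹ m)
E_photon = 4.3888 eV

Then, the maximum kinetic energy:
KE_max = E_photon - φ = 4.3888 eV - 3.78 eV = 0.6088 eV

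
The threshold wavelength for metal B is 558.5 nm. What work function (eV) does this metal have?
2.22 eV

At the threshold wavelength, photon energy equals work function:
φ = hc/λ₀

Calculating:
φ = (6.626×10⁻³⁴ J·s)(3×10⁸ m/s) / (558.5×10⁻⁹ m)
φ = 2.22 eV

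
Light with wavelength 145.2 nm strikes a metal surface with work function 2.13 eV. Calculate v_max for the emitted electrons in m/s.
1.5015e+06 m/s

First, find the maximum kinetic energy:
E_photon = hc/λ = 8.5389 eV
KE_max = E_photon - φ = 8.5389 - 2.13 = 6.4089 eV

Convert to Joules: KE_max = 6.4089 × 1.602×10⁻¹⁹ J = 1.0268e-18 J

Then use KE = ½mv² to find velocity:
v = √(2·KE/m) = √(2 × 1.0268e-18 J / 9.109e-31 kg)
v = 1.5015e+06 m/s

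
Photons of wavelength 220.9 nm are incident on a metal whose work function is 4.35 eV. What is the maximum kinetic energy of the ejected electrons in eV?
1.2627 eV

Using Einstein's photoelectric equation: KE_max = hf - φ = hc/λ - φ

First, calculate the photon energy:
E_photon = hc/λ = (6.626×10⁻³⁴ J·s)(3×10⁸ m/s) / (220.9×10⁻⁹ m)
E_photon = 5.6127 eV

Then, the maximum kinetic energy:
KE_max = E_photon - φ = 5.6127 eV - 4.35 eV = 1.2627 eV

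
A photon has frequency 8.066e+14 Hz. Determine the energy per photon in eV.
3.3358 eV

Using E = hf:

E = hf = (6.626×10⁻³⁴ J·s)(8.066e+14 Hz)
E = 3.3358 eV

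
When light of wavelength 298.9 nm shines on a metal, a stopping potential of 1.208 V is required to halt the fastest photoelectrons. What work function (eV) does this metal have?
2.94 eV

The stopping potential gives the maximum kinetic energy: KE_max = eV_s = 1.208 eV

From Einstein's photoelectric equation: KE_max = hc/λ - φ
Rearranging: φ = hc/λ - KE_max

Calculate photon energy:
E_photon = hc/λ = (6.626×10⁻³⁴ J·s)(3×10⁸ m/s) / (298.9×10⁻⁹ m) = 4.1480 eV

Therefore:
φ = 4.1480 - 1.208 = 2.94 eV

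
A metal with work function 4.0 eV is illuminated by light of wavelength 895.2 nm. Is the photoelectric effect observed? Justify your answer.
No

For photoemission, the photon energy must exceed the work function.

Photon energy: E = hc/λ = 1.3850 eV
Work function: φ = 4.0 eV

Since E_photon (1.3850 eV) < φ (4.0 eV), photoemission will NOT occur.
The threshold wavelength is λ₀ = hc/φ = 310.0 nm.
Since 895.2 nm > 310.0 nm, the photons lack sufficient energy.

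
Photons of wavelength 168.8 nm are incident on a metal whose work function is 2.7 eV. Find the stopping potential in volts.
4.6450 V

The stopping potential V_s satisfies: eV_s = KE_max

First, find KE_max using Einstein's equation:
E_photon = hc/λ = 7.3450 eV
KE_max = E_photon - φ = 7.3450 - 2.7 = 4.6450 eV

Since eV_s = KE_max:
V_s = KE_max/e = 4.6450 V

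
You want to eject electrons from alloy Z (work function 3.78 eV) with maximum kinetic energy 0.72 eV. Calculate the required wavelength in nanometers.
275.52 nm

From Einstein's equation: KE_max = hc/λ - φ

Rearranging for λ:
hc/λ = KE_max + φ
λ = hc/(KE_max + φ)

Required photon energy:
E_photon = KE_max + φ = 0.72 + 3.78 = 4.50 eV

Required wavelength:
λ = hc/E_photon = (6.626×10⁻³⁴)(3×10⁸) / (4.50 × 1.602×10⁻¹⁹)
λ = 275.52 nm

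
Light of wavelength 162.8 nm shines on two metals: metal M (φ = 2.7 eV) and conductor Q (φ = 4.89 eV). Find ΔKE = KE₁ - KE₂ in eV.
2.1900 eV

Using KE_max = hc/λ - φ for each metal:

Photon energy: E = hc/λ = 7.6157 eV

For metal M (φ₁ = 2.7 eV):
KE₁ = E - φ₁ = 7.6157 - 2.7 = 4.9157 eV

For conductor Q (φ₂ = 4.89 eV):
KE₂ = E - φ₂ = 7.6157 - 4.89 = 2.7257 eV

Difference:
ΔKE = KE₁ - KE₂ = 4.9157 - 2.7257 = 2.1900 eV

Note: The difference equals the difference in work functions: 4.89 - 2.7 = 2.19 eV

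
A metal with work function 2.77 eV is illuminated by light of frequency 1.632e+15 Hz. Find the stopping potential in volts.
3.9794 V

The stopping potential V_s satisfies: eV_s = KE_max

First, find KE_max using Einstein's equation:
E_photon = hf = (6.626×10⁻³⁴ J·s)(1.632e+15 Hz) = 6.7494 eV
KE_max = E_photon - φ = 6.7494 - 2.77 = 3.9794 eV

Since eV_s = KE_max:
V_s = KE_max/e = 3.9794 V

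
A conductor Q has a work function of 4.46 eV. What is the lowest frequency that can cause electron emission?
1.0784e+15 Hz

The threshold frequency is when the photon energy equals the work function:
hf₀ = φ

Solving for f₀:
f₀ = φ/h = (4.46 eV × 1.602×10⁻¹⁹ J/eV) / (6.626×10⁻³⁴ J·s)
f₀ = 1.0784e+15 Hz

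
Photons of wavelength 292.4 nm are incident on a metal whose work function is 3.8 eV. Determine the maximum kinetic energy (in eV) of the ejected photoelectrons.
0.4402 eV

Using Einstein's photoelectric equation: KE_max = hf - φ = hc/λ - φ

First, calculate the photon energy:
E_photon = hc/λ = (6.626×10⁻³⁴ J·s)(3×10⁸ m/s) / (292.4×10⁻⁹ m)
E_photon = 4.2402 eV

Then, the maximum kinetic energy:
KE_max = E_photon - φ = 4.2402 eV - 3.8 eV = 0.4402 eV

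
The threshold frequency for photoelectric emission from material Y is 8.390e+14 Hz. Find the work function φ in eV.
3.47 eV

At the threshold frequency, photon energy equals work function:
φ = hf₀

Calculating:
φ = (6.626×10⁻³⁴ J·s)(8.390e+14 Hz)
φ = 3.47 eV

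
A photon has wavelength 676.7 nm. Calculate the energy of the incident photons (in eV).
1.8322 eV

Using E = hf = hc/λ:

E = hc/λ = (6.626×10⁻³⁴ J·s)(3×10⁸ m/s) / (676.7×10⁻⁹ m)
E = 1.8322 eV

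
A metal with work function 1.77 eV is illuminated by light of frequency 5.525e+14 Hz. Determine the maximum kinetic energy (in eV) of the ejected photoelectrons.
0.5150 eV

Using Einstein's photoelectric equation: KE_max = hf - φ

First, calculate the photon energy:
E_photon = hf = (6.626×10⁻³⁴ J·s)(5.525e+14 Hz)
E_photon = 2.2850 eV

Then, the maximum kinetic energy:
KE_max = E_photon - φ = 2.2850 eV - 1.77 eV = 0.5150 eV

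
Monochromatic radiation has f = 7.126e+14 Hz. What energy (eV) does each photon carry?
2.9471 eV

Using E = hf:

E = hf = (6.626×10⁻³⁴ J·s)(7.126e+14 Hz)
E = 2.9471 eV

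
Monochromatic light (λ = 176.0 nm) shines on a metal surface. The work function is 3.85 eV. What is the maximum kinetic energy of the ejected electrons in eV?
3.1946 eV

Using Einstein's photoelectric equation: KE_max = hf - φ = hc/λ - φ

First, calculate the photon energy:
E_photon = hc/λ = (6.626×10⁻³⁴ J·s)(3×10⁸ m/s) / (176.0×10⁻⁹ m)
E_photon = 7.0446 eV

Then, the maximum kinetic energy:
KE_max = E_photon - φ = 7.0446 eV - 3.85 eV = 3.1946 eV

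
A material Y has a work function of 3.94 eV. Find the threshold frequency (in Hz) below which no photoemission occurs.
9.5269e+14 Hz

The threshold frequency is when the photon energy equals the work function:
hf₀ = φ

Solving for f₀:
f₀ = φ/h = (3.94 eV × 1.602×10⁻¹⁹ J/eV) / (6.626×10⁻³⁴ J·s)
f₀ = 9.5269e+14 Hz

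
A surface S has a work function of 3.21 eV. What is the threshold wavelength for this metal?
386.24 nm

The threshold wavelength is when the photon energy equals the work function:
hc/λ₀ = φ

Solving for λ₀:
λ₀ = hc/φ = (6.626×10⁻³⁴ J·s)(3×10⁸ m/s) / (3.21 eV × 1.602×10⁻¹⁹ J/eV)
λ₀ = 386.24 nm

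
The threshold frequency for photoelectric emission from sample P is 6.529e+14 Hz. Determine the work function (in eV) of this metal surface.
2.70 eV

At the threshold frequency, photon energy equals work function:
φ = hf₀

Calculating:
φ = (6.626×10⁻³⁴ J·s)(6.529e+14 Hz)
φ = 2.70 eV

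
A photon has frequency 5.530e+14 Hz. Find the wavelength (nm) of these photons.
542.12 nm

Using the wave equation: c = fλ

Solving for wavelength:
λ = c/f = (3×10⁸ m/s) / (5.530e+14 Hz)
λ = 542.12 nm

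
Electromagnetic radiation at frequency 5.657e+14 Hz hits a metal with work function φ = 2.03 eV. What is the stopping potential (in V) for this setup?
0.3095 V

The stopping potential V_s satisfies: eV_s = KE_max

First, find KE_max using Einstein's equation:
E_photon = hf = (6.626×10⁻³⁴ J·s)(5.657e+14 Hz) = 2.3395 eV
KE_max = E_photon - φ = 2.3395 - 2.03 = 0.3095 eV

Since eV_s = KE_max:
V_s = KE_max/e = 0.3095 V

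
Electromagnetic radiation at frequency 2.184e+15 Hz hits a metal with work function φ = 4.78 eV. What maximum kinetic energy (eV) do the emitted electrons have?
4.2523 eV

Using Einstein's photoelectric equation: KE_max = hf - φ

First, calculate the photon energy:
E_photon = hf = (6.626×10⁻³⁴ J·s)(2.184e+15 Hz)
E_photon = 9.0323 eV

Then, the maximum kinetic energy:
KE_max = E_photon - φ = 9.0323 eV - 4.78 eV = 4.2523 eV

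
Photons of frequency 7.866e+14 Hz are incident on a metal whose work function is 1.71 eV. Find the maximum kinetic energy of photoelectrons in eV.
1.5431 eV

Using Einstein's photoelectric equation: KE_max = hf - φ

First, calculate the photon energy:
E_photon = hf = (6.626×10⁻³⁴ J·s)(7.866e+14 Hz)
E_photon = 3.2531 eV

Then, the maximum kinetic energy:
KE_max = E_photon - φ = 3.2531 eV - 1.71 eV = 1.5431 eV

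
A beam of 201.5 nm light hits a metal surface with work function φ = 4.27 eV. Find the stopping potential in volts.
1.8831 V

The stopping potential V_s satisfies: eV_s = KE_max

First, find KE_max using Einstein's equation:
E_photon = hc/λ = 6.1531 eV
KE_max = E_photon - φ = 6.1531 - 4.27 = 1.8831 eV

Since eV_s = KE_max:
V_s = KE_max/e = 1.8831 V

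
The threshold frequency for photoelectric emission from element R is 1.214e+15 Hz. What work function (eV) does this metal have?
5.02 eV

At the threshold frequency, photon energy equals work function:
φ = hf₀

Calculating:
φ = (6.626×10⁻³⁴ J·s)(1.214e+15 Hz)
φ = 5.02 eV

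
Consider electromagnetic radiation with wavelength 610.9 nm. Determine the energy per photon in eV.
2.0295 eV

Using E = hf = hc/λ:

E = hc/λ = (6.626×10⁻³⁴ J·s)(3×10⁸ m/s) / (610.9×10⁻⁹ m)
E = 2.0295 eV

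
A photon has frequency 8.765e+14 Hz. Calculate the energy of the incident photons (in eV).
3.6249 eV

Using E = hf:

E = hf = (6.626×10⁻³⁴ J·s)(8.765e+14 Hz)
E = 3.6249 eV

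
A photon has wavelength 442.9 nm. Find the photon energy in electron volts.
2.7994 eV

Using E = hf = hc/λ:

E = hc/λ = (6.626×10⁻³⁴ J·s)(3×10⁸ m/s) / (442.9×10⁻⁹ m)
E = 2.7994 eV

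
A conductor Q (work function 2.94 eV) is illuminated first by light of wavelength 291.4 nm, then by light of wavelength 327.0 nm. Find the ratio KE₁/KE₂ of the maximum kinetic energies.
1.5440

Using Einstein's equation: KE_max = hc/λ - φ

For λ₁ = 291.4 nm:
E₁ = hc/λ₁ = 4.2548 eV
KE₁ = E₁ - φ = 4.2548 - 2.94 = 1.3148 eV

For λ₂ = 327.0 nm:
E₂ = hc/λ₂ = 3.7916 eV
KE₂ = E₂ - φ = 3.7916 - 2.94 = 0.8516 eV

Ratio: KE₁/KE₂ = 1.3148/0.8516 = 1.5440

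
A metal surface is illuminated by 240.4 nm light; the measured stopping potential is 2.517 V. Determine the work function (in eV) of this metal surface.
2.64 eV

The stopping potential gives the maximum kinetic energy: KE_max = eV_s = 2.517 eV

From Einstein's photoelectric equation: KE_max = hc/λ - φ
Rearranging: φ = hc/λ - KE_max

Calculate photon energy:
E_photon = hc/λ = (6.626×10⁻³⁴ J·s)(3×10⁸ m/s) / (240.4×10⁻⁹ m) = 5.1574 eV

Therefore:
φ = 5.1574 - 2.517 = 2.64 eV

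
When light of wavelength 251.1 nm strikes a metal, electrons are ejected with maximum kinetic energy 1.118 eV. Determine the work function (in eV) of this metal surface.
3.82 eV

From Einstein's photoelectric equation: KE_max = hf - φ = hc/λ - φ

Rearranging for φ:
φ = hc/λ - KE_max

Calculate photon energy:
E_photon = hc/λ = 4.9376 eV

Therefore:
φ = 4.9376 - 1.118 = 3.82 eV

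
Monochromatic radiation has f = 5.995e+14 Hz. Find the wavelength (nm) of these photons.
500.07 nm

Using the wave equation: c = fλ

Solving for wavelength:
λ = c/f = (3×10⁸ m/s) / (5.995e+14 Hz)
λ = 500.07 nm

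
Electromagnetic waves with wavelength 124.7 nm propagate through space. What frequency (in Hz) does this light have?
2.4041e+15 Hz

Using the wave equation: c = fλ

Solving for frequency:
f = c/λ = (3×10⁸ m/s) / (124.7×10⁻⁹ m)
f = 2.4041e+15 Hz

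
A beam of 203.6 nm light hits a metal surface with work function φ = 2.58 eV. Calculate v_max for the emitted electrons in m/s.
1.1111e+06 m/s

First, find the maximum kinetic energy:
E_photon = hc/λ = 6.0896 eV
KE_max = E_photon - φ = 6.0896 - 2.58 = 3.5096 eV

Convert to Joules: KE_max = 3.5096 × 1.602×10⁻¹⁹ J = 5.6230e-19 J

Then use KE = ½mv² to find velocity:
v = √(2·KE/m) = √(2 × 5.6230e-19 J / 9.109e-31 kg)
v = 1.1111e+06 m/s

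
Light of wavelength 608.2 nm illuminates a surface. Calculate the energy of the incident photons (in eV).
2.0385 eV

Using E = hf = hc/λ:

E = hc/λ = (6.626×10⁻³⁴ J·s)(3×10⁸ m/s) / (608.2×10⁻⁹ m)
E = 2.0385 eV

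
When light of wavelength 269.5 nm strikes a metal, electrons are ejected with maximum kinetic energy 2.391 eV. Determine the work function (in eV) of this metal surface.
2.21 eV

From Einstein's photoelectric equation: KE_max = hf - φ = hc/λ - φ

Rearranging for φ:
φ = hc/λ - KE_max

Calculate photon energy:
E_photon = hc/λ = 4.6005 eV

Therefore:
φ = 4.6005 - 2.391 = 2.21 eV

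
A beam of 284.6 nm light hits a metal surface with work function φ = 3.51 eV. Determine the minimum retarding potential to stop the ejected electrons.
0.8464 V

The stopping potential V_s satisfies: eV_s = KE_max

First, find KE_max using Einstein's equation:
E_photon = hc/λ = 4.3564 eV
KE_max = E_photon - φ = 4.3564 - 3.51 = 0.8464 eV

Since eV_s = KE_max:
V_s = KE_max/e = 0.8464 V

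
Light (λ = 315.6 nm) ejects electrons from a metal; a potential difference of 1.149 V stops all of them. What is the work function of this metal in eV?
2.78 eV

The stopping potential gives the maximum kinetic energy: KE_max = eV_s = 1.149 eV

From Einstein's photoelectric equation: KE_max = hc/λ - φ
Rearranging: φ = hc/λ - KE_max

Calculate photon energy:
E_photon = hc/λ = (6.626×10⁻³⁴ J·s)(3×10⁸ m/s) / (315.6×10⁻⁹ m) = 3.9285 eV

Therefore:
φ = 3.9285 - 1.149 = 2.78 eV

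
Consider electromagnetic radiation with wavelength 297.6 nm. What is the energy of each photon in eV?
4.1661 eV

Using E = hf = hc/λ:

E = hc/λ = (6.626×10⁻³⁴ J·s)(3×10⁸ m/s) / (297.6×10⁻⁹ m)
E = 4.1661 eV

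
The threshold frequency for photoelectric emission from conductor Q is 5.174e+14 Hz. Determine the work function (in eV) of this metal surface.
2.14 eV

At the threshold frequency, photon energy equals work function:
φ = hf₀

Calculating:
φ = (6.626×10⁻³⁴ J·s)(5.174e+14 Hz)
φ = 2.14 eV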